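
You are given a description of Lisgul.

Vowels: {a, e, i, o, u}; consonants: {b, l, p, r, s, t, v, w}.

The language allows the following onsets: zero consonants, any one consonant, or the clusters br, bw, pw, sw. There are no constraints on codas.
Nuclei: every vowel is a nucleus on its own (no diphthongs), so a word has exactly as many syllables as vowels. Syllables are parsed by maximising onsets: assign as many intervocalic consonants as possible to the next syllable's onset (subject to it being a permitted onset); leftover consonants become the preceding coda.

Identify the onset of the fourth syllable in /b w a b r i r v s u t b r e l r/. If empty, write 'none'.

br

Nuclei (vowels): a, i, u, e → 4 syllables.
Between /a/ (V1) and /i/ (V2): /br/ is a licit onset in full, so it all attaches to the next syllable.
Between /i/ (V2) and /u/ (V3): /rvs/ splits as /rv/ + /s/ (/s/ is the longest suffix that is a licit onset).
Between /u/ (V3) and /e/ (V4): /tbr/ — longest licit onset from the right is /br/, leaving /t/ as coda.
Result: bwa.brirv.sut.brelr.
Syllable 4 is /brelr/: onset /br/, nucleus /e/, coda /lr/.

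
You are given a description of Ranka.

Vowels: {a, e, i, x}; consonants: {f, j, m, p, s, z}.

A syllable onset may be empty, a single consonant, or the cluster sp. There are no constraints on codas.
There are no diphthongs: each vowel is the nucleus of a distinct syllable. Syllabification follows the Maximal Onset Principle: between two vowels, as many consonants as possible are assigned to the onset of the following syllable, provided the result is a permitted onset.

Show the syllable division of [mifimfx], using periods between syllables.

Nuclei (vowels): i, i, x → 3 syllables.
σ1/σ2 boundary: /f/ is a single consonant, so it becomes the next onset.
σ2/σ3 boundary: /mf/ — longest licit onset from the right is /f/, leaving /m/ as coda.

mi.fim.fx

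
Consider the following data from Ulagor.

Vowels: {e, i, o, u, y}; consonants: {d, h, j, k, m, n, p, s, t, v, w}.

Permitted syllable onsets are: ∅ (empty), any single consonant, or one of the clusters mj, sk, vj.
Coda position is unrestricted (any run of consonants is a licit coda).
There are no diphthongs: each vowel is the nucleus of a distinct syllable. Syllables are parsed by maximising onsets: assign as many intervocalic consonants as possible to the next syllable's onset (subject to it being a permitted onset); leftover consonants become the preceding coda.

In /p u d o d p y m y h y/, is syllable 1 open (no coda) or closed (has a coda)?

Nuclei (vowels): u, o, y, y, y → 5 syllables.
Between /u/ (V1) and /o/ (V2): /d/ → onset of the next syllable (single consonants are always licit onsets).
Between /o/ (V2) and /y/ (V3): /dp/; trying suffixes from longest down, /p/ is the first permitted one, so coda /d/ | onset /p/.
Between /y/ (V3) and /y/ (V4): just /m/ — single C goes to the following onset.
Between /y/ (V4) and /y/ (V5): just /h/ — single C goes to the following onset.
Syllabification: pu.dod.py.my.hy.
Syllable 1 is /pu/; it ends in its nucleus with no coda, so it is open.

open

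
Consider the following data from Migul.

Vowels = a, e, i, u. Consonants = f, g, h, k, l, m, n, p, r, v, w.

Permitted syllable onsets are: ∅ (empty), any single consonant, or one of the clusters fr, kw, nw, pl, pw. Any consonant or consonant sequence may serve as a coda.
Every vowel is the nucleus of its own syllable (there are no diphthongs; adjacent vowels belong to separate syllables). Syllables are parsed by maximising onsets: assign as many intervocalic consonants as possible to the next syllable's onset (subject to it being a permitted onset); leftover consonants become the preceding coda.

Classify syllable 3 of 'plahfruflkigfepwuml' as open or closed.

closed

Nuclei (vowels): a, u, i, e, u → 5 syllables.
Between /a/ (V1) and /u/ (V2): /hfr/ splits as /h/ + /fr/ (/fr/ is the longest suffix that is a licit onset).
Between /u/ (V2) and /i/ (V3): /flk/; trying suffixes from longest down, /k/ is the first permitted one, so coda /fl/ | onset /k/.
Between /i/ (V3) and /e/ (V4): /gf/ splits as /g/ + /f/ (/f/ is the longest suffix that is a licit onset).
Between /e/ (V4) and /u/ (V5): /pw/ — entire cluster is a permitted onset → onset /pw/, coda ∅.
Result: plah.frufl.kig.fe.pwuml.
Syllable 3 is /kig/ with coda /g/, so it is closed.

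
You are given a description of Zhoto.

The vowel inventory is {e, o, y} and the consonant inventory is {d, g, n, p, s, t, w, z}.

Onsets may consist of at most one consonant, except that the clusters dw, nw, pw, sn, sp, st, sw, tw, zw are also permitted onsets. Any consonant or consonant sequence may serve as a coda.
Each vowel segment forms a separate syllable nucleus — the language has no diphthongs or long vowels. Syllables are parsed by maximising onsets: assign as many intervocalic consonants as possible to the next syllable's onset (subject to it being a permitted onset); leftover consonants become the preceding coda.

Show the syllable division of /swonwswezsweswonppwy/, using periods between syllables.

swonw.swez.swe.swonp.pwy

The vowels are o, e, e, o, y — 5 nuclei, so 5 syllables.
/o…e/ gap (V1→V2): /nwsw/ — longest licit onset from the right is /sw/, leaving /nw/ as coda.
/e…e/ gap (V2→V3): /zsw/; trying suffixes from longest down, /sw/ is the first permitted one, so coda /z/ | onset /sw/.
/e…o/ gap (V3→V4): /sw/ — entire cluster is a permitted onset → onset /sw/, coda ∅.
/o…y/ gap (V4→V5): /nppw/ — longest licit onset from the right is /pw/, leaving /np/ as coda.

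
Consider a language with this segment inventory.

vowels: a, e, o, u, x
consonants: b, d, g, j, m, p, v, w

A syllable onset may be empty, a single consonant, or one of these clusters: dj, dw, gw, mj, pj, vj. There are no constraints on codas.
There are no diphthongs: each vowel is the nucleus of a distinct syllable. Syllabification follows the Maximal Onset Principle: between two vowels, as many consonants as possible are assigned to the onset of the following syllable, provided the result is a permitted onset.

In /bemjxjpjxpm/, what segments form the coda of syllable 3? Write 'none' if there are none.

pm

Nuclei (vowels): e, x, x → 3 syllables.
V1 /e/ – V2 /x/: cluster /mj/ — /mj/ is itself a permitted onset, so the whole cluster goes right; preceding coda = ∅.
V2 /x/ – V3 /x/: /jpj/; trying suffixes from longest down, /pj/ is the first permitted one, so coda /j/ | onset /pj/.
Putting it together: be.mjxj.pjxpm.
Syllable 3 is /pjxpm/: onset /pj/, nucleus /x/, coda /pm/.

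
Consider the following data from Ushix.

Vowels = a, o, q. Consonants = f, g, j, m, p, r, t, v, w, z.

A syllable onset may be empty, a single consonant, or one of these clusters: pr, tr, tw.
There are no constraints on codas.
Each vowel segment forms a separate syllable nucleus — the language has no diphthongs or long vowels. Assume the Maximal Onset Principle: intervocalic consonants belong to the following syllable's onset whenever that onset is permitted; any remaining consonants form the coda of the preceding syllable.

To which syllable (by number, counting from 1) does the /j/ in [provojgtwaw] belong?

2

Vowels present: o, o, a; each is a nucleus, giving 3 syllables.
σ1/σ2 boundary: /v/ → onset of the next syllable (single consonants are always licit onsets).
σ2/σ3 boundary: /jgtw/ splits as /jg/ + /tw/ (/tw/ is the longest suffix that is a licit onset).
Putting it together: pro.vojg.twaw.
The /j/ is in the coda of syllable 2 (/vojg/).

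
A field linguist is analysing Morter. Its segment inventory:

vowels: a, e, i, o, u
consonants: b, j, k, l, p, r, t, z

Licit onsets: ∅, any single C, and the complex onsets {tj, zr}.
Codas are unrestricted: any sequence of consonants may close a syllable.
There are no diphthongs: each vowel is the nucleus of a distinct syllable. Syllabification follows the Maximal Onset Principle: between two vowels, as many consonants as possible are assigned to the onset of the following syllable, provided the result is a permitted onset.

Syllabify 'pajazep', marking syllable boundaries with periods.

Vowels present: a, a, e; each is a nucleus, giving 3 syllables.
σ1/σ2 boundary: just /j/ — single C goes to the following onset.
σ2/σ3 boundary: /z/ → onset of the next syllable (single consonants are always licit onsets).

pa.ja.zep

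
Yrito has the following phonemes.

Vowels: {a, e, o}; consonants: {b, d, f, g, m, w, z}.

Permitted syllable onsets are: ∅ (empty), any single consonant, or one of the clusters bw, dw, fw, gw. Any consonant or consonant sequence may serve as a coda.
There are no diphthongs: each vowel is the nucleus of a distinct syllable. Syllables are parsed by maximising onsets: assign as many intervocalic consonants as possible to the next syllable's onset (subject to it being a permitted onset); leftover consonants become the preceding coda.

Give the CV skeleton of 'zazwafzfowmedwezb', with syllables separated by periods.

CVC.CVCC.CVC.CV.CCVCC

Vowels present: a, a, o, e, e; each is a nucleus, giving 5 syllables.
Between /a/ (V1) and /a/ (V2): cluster /zw/ — the longest permitted-onset suffix is /w/; onset = /w/, preceding coda = /z/.
Between /a/ (V2) and /o/ (V3): /fzf/; trying suffixes from longest down, /f/ is the first permitted one, so coda /fz/ | onset /f/.
Between /o/ (V3) and /e/ (V4): /wm/; trying suffixes from longest down, /m/ is the first permitted one, so coda /w/ | onset /m/.
Between /e/ (V4) and /e/ (V5): /dw/ is a licit onset in full, so it all attaches to the next syllable.
Putting it together: zaz.wafz.fow.me.dwezb.
Mapping each syllable to C/V: /zaz/ → CVC, /wafz/ → CVCC, /fow/ → CVC, /me/ → CV, /dwezb/ → CCVCC.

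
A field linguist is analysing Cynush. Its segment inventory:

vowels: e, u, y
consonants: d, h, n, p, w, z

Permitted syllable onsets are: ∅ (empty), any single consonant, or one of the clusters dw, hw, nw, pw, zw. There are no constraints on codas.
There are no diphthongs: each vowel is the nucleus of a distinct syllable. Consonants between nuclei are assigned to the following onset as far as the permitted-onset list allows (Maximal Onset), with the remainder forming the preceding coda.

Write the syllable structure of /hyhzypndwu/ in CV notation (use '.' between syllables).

Vowels present: y, y, u; each is a nucleus, giving 3 syllables.
Between /y/ (V1) and /y/ (V2): /hz/; trying suffixes from longest down, /z/ is the first permitted one, so coda /h/ | onset /z/.
Between /y/ (V2) and /u/ (V3): /pndw/ splits as /pn/ + /dw/ (/dw/ is the longest suffix that is a licit onset).
Result: hyh.zypn.dwu.
Mapping each syllable to C/V: /hyh/ → CVC, /zypn/ → CVCC, /dwu/ → CCV.

CVC.CVCC.CCV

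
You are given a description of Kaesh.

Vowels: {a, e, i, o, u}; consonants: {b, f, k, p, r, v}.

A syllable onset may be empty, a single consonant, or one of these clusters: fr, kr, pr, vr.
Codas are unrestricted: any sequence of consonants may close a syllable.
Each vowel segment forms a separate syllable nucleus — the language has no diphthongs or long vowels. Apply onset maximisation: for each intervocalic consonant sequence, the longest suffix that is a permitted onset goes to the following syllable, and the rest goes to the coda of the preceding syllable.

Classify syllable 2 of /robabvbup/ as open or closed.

Nuclei (vowels): o, a, u → 3 syllables.
σ1/σ2 boundary: /b/ is a single consonant, so it becomes the next onset.
σ2/σ3 boundary: /bvb/; trying suffixes from longest down, /b/ is the first permitted one, so coda /bv/ | onset /b/.
So the parse is ro.babv.bup.
Syllable 2 is /babv/ with coda /bv/, so it is closed.

closed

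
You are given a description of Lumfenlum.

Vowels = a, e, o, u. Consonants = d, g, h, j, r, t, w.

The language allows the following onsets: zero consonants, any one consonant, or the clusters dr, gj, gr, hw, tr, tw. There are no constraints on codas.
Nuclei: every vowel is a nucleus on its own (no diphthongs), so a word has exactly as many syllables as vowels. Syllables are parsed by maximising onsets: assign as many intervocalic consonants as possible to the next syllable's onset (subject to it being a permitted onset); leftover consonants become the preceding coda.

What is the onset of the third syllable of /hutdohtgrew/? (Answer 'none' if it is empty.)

gr

Nuclei (vowels): u, o, e → 3 syllables.
Between /u/ (V1) and /o/ (V2): cluster /td/ — the longest permitted-onset suffix is /d/; onset = /d/, preceding coda = /t/.
Between /o/ (V2) and /e/ (V3): cluster /htgr/ — the longest permitted-onset suffix is /gr/; onset = /gr/, preceding coda = /ht/.
Putting it together: hut.doht.grew.
Syllable 3 is /grew/: onset /gr/, nucleus /e/, coda /w/.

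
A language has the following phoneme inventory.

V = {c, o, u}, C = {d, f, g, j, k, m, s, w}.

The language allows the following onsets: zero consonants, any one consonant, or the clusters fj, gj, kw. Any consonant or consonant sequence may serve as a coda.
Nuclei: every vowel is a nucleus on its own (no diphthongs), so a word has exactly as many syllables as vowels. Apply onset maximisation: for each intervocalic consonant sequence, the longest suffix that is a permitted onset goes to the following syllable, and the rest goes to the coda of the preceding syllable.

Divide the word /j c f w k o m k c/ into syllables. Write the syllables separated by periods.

Nuclei (vowels): c, o, c → 3 syllables.
σ1/σ2 boundary: /fwk/; trying suffixes from longest down, /k/ is the first permitted one, so coda /fw/ | onset /k/.
σ2/σ3 boundary: /mk/; trying suffixes from longest down, /k/ is the first permitted one, so coda /m/ | onset /k/.

jcfw.kom.kc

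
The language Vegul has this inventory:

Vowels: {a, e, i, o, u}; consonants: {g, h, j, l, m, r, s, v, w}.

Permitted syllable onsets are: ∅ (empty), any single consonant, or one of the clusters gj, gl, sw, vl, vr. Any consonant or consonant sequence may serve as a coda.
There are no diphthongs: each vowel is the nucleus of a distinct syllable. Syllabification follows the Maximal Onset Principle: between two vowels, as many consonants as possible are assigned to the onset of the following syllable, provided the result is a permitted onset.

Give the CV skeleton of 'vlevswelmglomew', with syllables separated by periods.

CCVC.CCVCC.CCV.CVC

Vowels present: e, e, o, e; each is a nucleus, giving 4 syllables.
Between /e/ (V1) and /e/ (V2): /vsw/ splits as /v/ + /sw/ (/sw/ is the longest suffix that is a licit onset).
Between /e/ (V2) and /o/ (V3): cluster /lmgl/ — the longest permitted-onset suffix is /gl/; onset = /gl/, preceding coda = /lm/.
Between /o/ (V3) and /e/ (V4): /m/ is a single consonant, so it becomes the next onset.
Putting it together: vlev.swelm.glo.mew.
Mapping each syllable to C/V: /vlev/ → CCVC, /swelm/ → CCVCC, /glo/ → CCV, /mew/ → CVC.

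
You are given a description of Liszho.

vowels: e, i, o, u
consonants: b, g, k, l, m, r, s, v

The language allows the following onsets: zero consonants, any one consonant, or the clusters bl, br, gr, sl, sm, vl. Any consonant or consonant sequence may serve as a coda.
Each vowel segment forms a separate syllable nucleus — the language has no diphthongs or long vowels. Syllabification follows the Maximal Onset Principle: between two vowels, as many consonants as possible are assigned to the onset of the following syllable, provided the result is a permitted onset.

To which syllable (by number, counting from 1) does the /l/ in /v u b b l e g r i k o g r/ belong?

Nuclei (vowels): u, e, i, o → 4 syllables.
V1 /u/ – V2 /e/: /bbl/ splits as /b/ + /bl/ (/bl/ is the longest suffix that is a licit onset).
V2 /e/ – V3 /i/: /gr/ — entire cluster is a permitted onset → onset /gr/, coda ∅.
V3 /i/ – V4 /o/: /k/ → onset of the next syllable (single consonants are always licit onsets).
Putting it together: vub.ble.gri.kogr.
The /l/ is in the onset of syllable 2 (/ble/).

2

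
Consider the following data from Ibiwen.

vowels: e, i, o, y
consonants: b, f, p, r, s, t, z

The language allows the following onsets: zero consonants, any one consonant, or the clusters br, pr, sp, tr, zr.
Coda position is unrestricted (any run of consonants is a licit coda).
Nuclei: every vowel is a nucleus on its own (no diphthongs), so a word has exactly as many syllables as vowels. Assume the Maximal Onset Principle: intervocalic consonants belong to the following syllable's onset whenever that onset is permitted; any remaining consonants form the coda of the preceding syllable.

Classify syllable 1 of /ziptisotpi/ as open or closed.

Vowels present: i, i, o, i; each is a nucleus, giving 4 syllables.
σ1/σ2 boundary: /pt/ splits as /p/ + /t/ (/t/ is the longest suffix that is a licit onset).
σ2/σ3 boundary: /s/ → onset of the next syllable (single consonants are always licit onsets).
σ3/σ4 boundary: /tp/ splits as /t/ + /p/ (/p/ is the longest suffix that is a licit onset).
Syllabification: zip.ti.sot.pi.
Syllable 1 is /zip/ with coda /p/, so it is closed.

closed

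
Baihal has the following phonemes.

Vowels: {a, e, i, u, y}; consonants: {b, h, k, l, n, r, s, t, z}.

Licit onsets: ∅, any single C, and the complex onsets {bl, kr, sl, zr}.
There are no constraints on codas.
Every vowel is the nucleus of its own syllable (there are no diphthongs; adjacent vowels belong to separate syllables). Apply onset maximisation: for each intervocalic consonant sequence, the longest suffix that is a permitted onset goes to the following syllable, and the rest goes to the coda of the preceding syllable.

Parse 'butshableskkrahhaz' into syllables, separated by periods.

Nuclei (vowels): u, a, e, a, a → 5 syllables.
Between /u/ (V1) and /a/ (V2): /tsh/ — longest licit onset from the right is /h/, leaving /ts/ as coda.
Between /a/ (V2) and /e/ (V3): /bl/ — entire cluster is a permitted onset → onset /bl/, coda ∅.
Between /e/ (V3) and /a/ (V4): /skkr/; trying suffixes from longest down, /kr/ is the first permitted one, so coda /sk/ | onset /kr/.
Between /a/ (V4) and /a/ (V5): /hh/ — longest licit onset from the right is /h/, leaving /h/ as coda.

buts.ha.blesk.krah.haz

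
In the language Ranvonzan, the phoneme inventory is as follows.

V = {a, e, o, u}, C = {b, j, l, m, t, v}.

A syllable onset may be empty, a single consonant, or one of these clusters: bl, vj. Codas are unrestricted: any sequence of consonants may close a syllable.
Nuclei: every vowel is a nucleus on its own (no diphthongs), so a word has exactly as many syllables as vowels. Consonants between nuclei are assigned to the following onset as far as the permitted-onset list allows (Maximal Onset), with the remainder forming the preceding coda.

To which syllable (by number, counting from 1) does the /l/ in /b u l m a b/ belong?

1

The vowels are u, a — 2 nuclei, so 2 syllables.
σ1/σ2 boundary: /lm/ — longest licit onset from the right is /m/, leaving /l/ as coda.
So the parse is bul.mab.
The /l/ is in the coda of syllable 1 (/bul/).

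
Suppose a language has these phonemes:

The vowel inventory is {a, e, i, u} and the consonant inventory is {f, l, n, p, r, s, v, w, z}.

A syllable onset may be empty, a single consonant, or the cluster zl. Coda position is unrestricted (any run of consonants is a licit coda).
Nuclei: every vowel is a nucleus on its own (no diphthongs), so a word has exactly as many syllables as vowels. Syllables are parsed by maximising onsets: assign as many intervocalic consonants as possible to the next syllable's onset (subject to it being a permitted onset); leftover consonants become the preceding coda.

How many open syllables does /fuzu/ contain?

The vowels are u, u — 2 nuclei, so 2 syllables.
σ1/σ2 boundary: just /z/ — single C goes to the following onset.
Result: fu.zu.
Classifying each syllable: /fu/ (open), /zu/ (open).
Open syllables: 2.

2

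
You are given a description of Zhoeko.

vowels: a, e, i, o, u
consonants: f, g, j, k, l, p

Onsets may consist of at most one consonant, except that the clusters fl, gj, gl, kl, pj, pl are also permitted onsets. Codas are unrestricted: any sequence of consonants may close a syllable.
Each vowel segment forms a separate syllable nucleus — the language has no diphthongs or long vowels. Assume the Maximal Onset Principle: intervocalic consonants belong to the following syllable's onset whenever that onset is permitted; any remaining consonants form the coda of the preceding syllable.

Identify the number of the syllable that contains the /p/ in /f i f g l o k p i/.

3

Vowels present: i, o, i; each is a nucleus, giving 3 syllables.
V1 /i/ – V2 /o/: /fgl/ splits as /f/ + /gl/ (/gl/ is the longest suffix that is a licit onset).
V2 /o/ – V3 /i/: cluster /kp/ — the longest permitted-onset suffix is /p/; onset = /p/, preceding coda = /k/.
Result: fif.glok.pi.
The /p/ is in the onset of syllable 3 (/pi/).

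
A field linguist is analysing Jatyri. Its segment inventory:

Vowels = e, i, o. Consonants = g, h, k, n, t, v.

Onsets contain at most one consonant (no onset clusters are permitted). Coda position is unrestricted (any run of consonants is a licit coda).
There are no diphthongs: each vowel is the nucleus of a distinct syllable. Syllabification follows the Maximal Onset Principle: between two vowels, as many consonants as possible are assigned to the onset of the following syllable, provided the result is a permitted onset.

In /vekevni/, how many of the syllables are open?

2

Nuclei (vowels): e, e, i → 3 syllables.
σ1/σ2 boundary: /k/ is a single consonant, so it becomes the next onset.
σ2/σ3 boundary: cluster /vn/ — the longest permitted-onset suffix is /n/; onset = /n/, preceding coda = /v/.
Result: ve.kev.ni.
Classifying each syllable: /ve/ (open), /kev/ (closed), /ni/ (open).
Open syllables: 2.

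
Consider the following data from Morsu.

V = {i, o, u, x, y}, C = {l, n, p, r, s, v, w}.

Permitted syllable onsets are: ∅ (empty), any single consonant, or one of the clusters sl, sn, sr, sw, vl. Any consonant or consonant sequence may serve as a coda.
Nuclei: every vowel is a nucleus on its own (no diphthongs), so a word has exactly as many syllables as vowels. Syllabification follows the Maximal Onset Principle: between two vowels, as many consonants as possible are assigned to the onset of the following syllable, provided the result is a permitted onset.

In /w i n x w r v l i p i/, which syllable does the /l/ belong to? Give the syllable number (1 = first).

3

Nuclei (vowels): i, x, i, i → 4 syllables.
σ1/σ2 boundary: /n/ → onset of the next syllable (single consonants are always licit onsets).
σ2/σ3 boundary: /wrvl/ splits as /wr/ + /vl/ (/vl/ is the longest suffix that is a licit onset).
σ3/σ4 boundary: /p/ is a single consonant, so it becomes the next onset.
So the parse is wi.nxwr.vli.pi.
The /l/ is in the onset of syllable 3 (/vli/).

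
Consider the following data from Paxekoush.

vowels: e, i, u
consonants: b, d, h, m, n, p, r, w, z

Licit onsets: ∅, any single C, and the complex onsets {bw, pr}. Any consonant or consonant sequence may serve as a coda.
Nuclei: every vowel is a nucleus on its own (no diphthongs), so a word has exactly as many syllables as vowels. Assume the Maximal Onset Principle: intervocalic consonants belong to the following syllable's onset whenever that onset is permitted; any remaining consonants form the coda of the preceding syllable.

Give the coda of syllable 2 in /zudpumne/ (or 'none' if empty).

m

The vowels are u, u, e — 3 nuclei, so 3 syllables.
Between /u/ (V1) and /u/ (V2): /dp/ — longest licit onset from the right is /p/, leaving /d/ as coda.
Between /u/ (V2) and /e/ (V3): /mn/; trying suffixes from longest down, /n/ is the first permitted one, so coda /m/ | onset /n/.
So the parse is zud.pum.ne.
Syllable 2 is /pum/: onset /p/, nucleus /u/, coda /m/.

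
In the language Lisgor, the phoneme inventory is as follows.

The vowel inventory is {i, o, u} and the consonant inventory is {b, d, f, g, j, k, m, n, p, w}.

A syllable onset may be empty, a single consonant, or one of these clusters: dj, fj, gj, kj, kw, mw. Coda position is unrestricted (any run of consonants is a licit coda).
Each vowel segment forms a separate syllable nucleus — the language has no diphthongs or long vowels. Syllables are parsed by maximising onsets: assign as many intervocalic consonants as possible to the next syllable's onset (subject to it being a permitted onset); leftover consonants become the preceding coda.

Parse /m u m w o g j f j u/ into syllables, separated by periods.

mu.mwogj.fju

The vowels are u, o, u — 3 nuclei, so 3 syllables.
Between /u/ (V1) and /o/ (V2): /mw/ is a licit onset in full, so it all attaches to the next syllable.
Between /o/ (V2) and /u/ (V3): /gjfj/; trying suffixes from longest down, /fj/ is the first permitted one, so coda /gj/ | onset /fj/.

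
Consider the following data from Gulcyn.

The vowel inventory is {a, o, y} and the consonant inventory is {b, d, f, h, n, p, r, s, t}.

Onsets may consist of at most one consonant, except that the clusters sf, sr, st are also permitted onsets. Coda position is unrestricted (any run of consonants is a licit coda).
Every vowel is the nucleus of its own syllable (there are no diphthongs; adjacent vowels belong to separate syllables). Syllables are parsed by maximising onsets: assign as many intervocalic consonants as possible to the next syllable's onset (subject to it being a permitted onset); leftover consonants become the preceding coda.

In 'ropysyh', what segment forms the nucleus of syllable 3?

Vowels present: o, y, y; each is a nucleus, giving 3 syllables.
The third nucleus (vowel 3 from the left) is /y/.

y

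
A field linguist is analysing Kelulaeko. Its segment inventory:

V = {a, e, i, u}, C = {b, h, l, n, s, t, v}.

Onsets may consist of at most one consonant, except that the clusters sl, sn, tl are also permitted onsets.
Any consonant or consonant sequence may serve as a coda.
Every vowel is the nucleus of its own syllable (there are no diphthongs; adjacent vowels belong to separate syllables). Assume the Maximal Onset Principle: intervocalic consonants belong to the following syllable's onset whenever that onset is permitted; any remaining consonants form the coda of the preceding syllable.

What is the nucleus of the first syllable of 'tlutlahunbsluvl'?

u

Vowels present: u, a, u, u; each is a nucleus, giving 4 syllables.
The first nucleus (vowel 1 from the left) is /u/.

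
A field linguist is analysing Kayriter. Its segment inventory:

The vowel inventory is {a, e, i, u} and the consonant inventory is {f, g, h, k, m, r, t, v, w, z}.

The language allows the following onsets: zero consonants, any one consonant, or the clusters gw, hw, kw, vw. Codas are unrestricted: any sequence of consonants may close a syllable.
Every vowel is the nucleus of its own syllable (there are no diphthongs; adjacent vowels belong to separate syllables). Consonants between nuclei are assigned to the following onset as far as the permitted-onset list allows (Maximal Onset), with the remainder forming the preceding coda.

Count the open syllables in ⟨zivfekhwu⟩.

1

The vowels are i, e, u — 3 nuclei, so 3 syllables.
σ1/σ2 boundary: /vf/ — longest licit onset from the right is /f/, leaving /v/ as coda.
σ2/σ3 boundary: /khw/ — longest licit onset from the right is /hw/, leaving /k/ as coda.
So the parse is ziv.fek.hwu.
Classifying each syllable: /ziv/ (closed), /fek/ (closed), /hwu/ (open).
Open syllables: 1.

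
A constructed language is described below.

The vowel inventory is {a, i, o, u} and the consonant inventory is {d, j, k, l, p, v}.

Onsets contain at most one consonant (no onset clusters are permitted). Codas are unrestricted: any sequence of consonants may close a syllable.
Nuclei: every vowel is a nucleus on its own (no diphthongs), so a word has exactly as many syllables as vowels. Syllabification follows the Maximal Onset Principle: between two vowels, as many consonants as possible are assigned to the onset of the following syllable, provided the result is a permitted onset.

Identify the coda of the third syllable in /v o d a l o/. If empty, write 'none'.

none

The vowels are o, a, o — 3 nuclei, so 3 syllables.
/o…a/ gap (V1→V2): /d/ is a single consonant, so it becomes the next onset.
/a…o/ gap (V2→V3): /l/ is a single consonant, so it becomes the next onset.
So the parse is vo.da.lo.
Syllable 3 is /lo/: onset /l/, nucleus /o/, coda ∅.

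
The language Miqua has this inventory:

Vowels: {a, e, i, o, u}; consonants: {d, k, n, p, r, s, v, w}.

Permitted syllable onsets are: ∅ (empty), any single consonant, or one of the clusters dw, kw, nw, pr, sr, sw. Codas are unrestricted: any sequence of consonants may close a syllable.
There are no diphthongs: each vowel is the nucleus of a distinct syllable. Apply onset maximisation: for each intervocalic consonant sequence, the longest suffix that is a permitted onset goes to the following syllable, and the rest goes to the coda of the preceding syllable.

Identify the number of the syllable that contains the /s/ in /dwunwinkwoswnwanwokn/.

3

Nuclei (vowels): u, i, o, a, o → 5 syllables.
Between /u/ (V1) and /i/ (V2): /nw/ is a licit onset in full, so it all attaches to the next syllable.
Between /i/ (V2) and /o/ (V3): cluster /nkw/ — the longest permitted-onset suffix is /kw/; onset = /kw/, preceding coda = /n/.
Between /o/ (V3) and /a/ (V4): /swnw/ splits as /sw/ + /nw/ (/nw/ is the longest suffix that is a licit onset).
Between /a/ (V4) and /o/ (V5): /nw/ is a licit onset in full, so it all attaches to the next syllable.
Syllabification: dwu.nwin.kwosw.nwa.nwokn.
The /s/ is in the coda of syllable 3 (/kwosw/).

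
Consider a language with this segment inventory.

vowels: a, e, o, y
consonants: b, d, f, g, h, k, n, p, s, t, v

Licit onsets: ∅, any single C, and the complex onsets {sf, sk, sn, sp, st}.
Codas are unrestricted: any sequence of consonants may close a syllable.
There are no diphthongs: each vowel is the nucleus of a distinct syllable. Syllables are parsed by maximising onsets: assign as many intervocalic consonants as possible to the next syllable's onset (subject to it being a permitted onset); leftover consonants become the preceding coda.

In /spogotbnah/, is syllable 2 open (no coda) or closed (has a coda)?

Vowels present: o, o, a; each is a nucleus, giving 3 syllables.
σ1/σ2 boundary: just /g/ — single C goes to the following onset.
σ2/σ3 boundary: /tbn/ splits as /tb/ + /n/ (/n/ is the longest suffix that is a licit onset).
Syllabification: spo.gotb.nah.
Syllable 2 is /gotb/ with coda /tb/, so it is closed.

closed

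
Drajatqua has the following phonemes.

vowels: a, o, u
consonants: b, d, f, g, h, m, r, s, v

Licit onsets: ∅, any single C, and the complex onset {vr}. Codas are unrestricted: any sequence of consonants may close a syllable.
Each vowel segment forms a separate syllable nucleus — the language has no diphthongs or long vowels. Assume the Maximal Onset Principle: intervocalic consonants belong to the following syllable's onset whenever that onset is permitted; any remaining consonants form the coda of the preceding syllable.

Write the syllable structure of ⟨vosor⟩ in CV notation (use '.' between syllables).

CV.CVC

The vowels are o, o — 2 nuclei, so 2 syllables.
V1 /o/ – V2 /o/: just /s/ — single C goes to the following onset.
Putting it together: vo.sor.
Mapping each syllable to C/V: /vo/ → CV, /sor/ → CVC.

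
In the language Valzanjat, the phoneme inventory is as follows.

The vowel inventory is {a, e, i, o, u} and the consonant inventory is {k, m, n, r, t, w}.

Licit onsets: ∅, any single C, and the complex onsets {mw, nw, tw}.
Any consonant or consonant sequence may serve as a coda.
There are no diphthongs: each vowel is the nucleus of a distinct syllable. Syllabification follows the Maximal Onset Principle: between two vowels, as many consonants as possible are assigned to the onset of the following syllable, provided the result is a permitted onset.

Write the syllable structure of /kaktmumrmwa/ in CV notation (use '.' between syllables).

CVCC.CVCC.CCV

Nuclei (vowels): a, u, a → 3 syllables.
/a…u/ gap (V1→V2): /ktm/ splits as /kt/ + /m/ (/m/ is the longest suffix that is a licit onset).
/u…a/ gap (V2→V3): /mrmw/ — longest licit onset from the right is /mw/, leaving /mr/ as coda.
Syllabification: kakt.mumr.mwa.
Mapping each syllable to C/V: /kakt/ → CVCC, /mumr/ → CVCC, /mwa/ → CCV.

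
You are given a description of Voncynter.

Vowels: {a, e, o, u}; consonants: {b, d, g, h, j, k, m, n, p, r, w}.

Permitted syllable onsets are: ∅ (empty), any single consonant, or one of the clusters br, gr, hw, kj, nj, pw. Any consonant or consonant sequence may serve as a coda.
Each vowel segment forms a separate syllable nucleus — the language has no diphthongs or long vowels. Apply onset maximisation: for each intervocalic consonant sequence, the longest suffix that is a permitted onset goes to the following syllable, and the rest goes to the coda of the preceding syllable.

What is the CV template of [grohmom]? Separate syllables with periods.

CCVC.CVC

Vowels present: o, o; each is a nucleus, giving 2 syllables.
/o…o/ gap (V1→V2): /hm/ — longest licit onset from the right is /m/, leaving /h/ as coda.
Putting it together: groh.mom.
Mapping each syllable to C/V: /groh/ → CCVC, /mom/ → CVC.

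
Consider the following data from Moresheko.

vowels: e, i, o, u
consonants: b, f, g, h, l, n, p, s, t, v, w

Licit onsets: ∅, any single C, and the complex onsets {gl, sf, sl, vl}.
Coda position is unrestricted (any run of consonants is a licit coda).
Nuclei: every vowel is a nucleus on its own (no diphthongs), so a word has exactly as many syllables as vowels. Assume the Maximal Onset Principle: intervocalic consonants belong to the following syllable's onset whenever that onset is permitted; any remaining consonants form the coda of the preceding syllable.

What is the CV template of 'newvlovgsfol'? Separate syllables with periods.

CVC.CCVCC.CCVC

The vowels are e, o, o — 3 nuclei, so 3 syllables.
V1 /e/ – V2 /o/: cluster /wvl/ — the longest permitted-onset suffix is /vl/; onset = /vl/, preceding coda = /w/.
V2 /o/ – V3 /o/: /vgsf/; trying suffixes from longest down, /sf/ is the first permitted one, so coda /vg/ | onset /sf/.
So the parse is new.vlovg.sfol.
Mapping each syllable to C/V: /new/ → CVC, /vlovg/ → CCVCC, /sfol/ → CCVC.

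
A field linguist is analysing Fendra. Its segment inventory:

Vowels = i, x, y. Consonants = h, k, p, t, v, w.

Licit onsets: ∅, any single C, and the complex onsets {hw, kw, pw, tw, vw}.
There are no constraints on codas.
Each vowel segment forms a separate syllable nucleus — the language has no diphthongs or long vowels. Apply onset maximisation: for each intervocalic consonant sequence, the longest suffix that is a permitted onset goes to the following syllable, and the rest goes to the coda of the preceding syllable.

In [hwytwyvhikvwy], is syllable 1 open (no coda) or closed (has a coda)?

open

Nuclei (vowels): y, y, i, y → 4 syllables.
/y…y/ gap (V1→V2): /tw/ — entire cluster is a permitted onset → onset /tw/, coda ∅.
/y…i/ gap (V2→V3): /vh/ splits as /v/ + /h/ (/h/ is the longest suffix that is a licit onset).
/i…y/ gap (V3→V4): cluster /kvw/ — the longest permitted-onset suffix is /vw/; onset = /vw/, preceding coda = /k/.
So the parse is hwy.twyv.hik.vwy.
Syllable 1 is /hwy/; it ends in its nucleus with no coda, so it is open.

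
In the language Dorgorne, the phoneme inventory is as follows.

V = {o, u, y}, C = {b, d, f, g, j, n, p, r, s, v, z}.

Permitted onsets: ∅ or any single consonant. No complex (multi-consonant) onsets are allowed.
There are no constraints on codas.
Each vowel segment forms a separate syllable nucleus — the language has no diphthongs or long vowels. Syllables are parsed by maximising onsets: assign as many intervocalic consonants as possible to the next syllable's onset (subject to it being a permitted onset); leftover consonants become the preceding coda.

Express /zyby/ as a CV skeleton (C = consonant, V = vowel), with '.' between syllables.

CV.CV

The vowels are y, y — 2 nuclei, so 2 syllables.
Between /y/ (V1) and /y/ (V2): /b/ → onset of the next syllable (single consonants are always licit onsets).
Putting it together: zy.by.
Mapping each syllable to C/V: /zy/ → CV, /by/ → CV.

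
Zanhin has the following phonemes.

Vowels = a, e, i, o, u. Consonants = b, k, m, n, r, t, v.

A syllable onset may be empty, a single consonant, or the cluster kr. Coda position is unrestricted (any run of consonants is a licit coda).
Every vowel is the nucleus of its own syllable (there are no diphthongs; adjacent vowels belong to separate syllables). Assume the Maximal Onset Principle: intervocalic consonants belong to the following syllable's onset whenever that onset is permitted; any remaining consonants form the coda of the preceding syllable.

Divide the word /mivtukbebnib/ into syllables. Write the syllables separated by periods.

miv.tuk.beb.nib

Vowels present: i, u, e, i; each is a nucleus, giving 4 syllables.
V1 /i/ – V2 /u/: cluster /vt/ — the longest permitted-onset suffix is /t/; onset = /t/, preceding coda = /v/.
V2 /u/ – V3 /e/: /kb/ splits as /k/ + /b/ (/b/ is the longest suffix that is a licit onset).
V3 /e/ – V4 /i/: cluster /bn/ — the longest permitted-onset suffix is /n/; onset = /n/, preceding coda = /b/.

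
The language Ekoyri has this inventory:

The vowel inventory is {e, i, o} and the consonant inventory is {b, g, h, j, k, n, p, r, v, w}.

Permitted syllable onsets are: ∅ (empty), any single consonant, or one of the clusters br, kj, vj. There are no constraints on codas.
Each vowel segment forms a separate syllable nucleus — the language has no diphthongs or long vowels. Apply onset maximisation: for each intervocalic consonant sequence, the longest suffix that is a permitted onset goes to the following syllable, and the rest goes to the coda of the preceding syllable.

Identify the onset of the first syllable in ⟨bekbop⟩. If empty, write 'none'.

The vowels are e, o — 2 nuclei, so 2 syllables.
σ1/σ2 boundary: /kb/ splits as /k/ + /b/ (/b/ is the longest suffix that is a licit onset).
So the parse is bek.bop.
Syllable 1 is /bek/: onset /b/, nucleus /e/, coda /k/.

b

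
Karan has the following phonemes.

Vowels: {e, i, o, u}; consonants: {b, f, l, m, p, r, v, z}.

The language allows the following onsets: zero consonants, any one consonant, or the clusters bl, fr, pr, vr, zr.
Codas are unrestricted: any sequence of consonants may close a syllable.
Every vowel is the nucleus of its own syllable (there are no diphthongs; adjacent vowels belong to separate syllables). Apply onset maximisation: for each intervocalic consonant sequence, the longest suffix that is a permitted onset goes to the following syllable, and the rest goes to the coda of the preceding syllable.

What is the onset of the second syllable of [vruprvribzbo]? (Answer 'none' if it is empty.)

vr

The vowels are u, i, o — 3 nuclei, so 3 syllables.
σ1/σ2 boundary: /prvr/; trying suffixes from longest down, /vr/ is the first permitted one, so coda /pr/ | onset /vr/.
σ2/σ3 boundary: cluster /bzb/ — the longest permitted-onset suffix is /b/; onset = /b/, preceding coda = /bz/.
Result: vrupr.vribz.bo.
Syllable 2 is /vribz/: onset /vr/, nucleus /i/, coda /bz/.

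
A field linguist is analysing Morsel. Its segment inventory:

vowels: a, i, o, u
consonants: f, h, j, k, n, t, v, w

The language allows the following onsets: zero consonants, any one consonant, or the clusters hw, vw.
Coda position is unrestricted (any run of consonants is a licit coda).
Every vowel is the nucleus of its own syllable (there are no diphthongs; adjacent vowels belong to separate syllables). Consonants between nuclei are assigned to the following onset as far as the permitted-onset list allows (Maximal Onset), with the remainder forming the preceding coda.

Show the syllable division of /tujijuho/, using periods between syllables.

tu.ji.ju.ho

Nuclei (vowels): u, i, u, o → 4 syllables.
σ1/σ2 boundary: /j/ → onset of the next syllable (single consonants are always licit onsets).
σ2/σ3 boundary: /j/ → onset of the next syllable (single consonants are always licit onsets).
σ3/σ4 boundary: just /h/ — single C goes to the following onset.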